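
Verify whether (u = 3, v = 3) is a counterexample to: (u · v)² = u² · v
Substituting u = 3, v = 3:
LHS = (3 · 3)² = 81
RHS = 3² · 3 = 27

Since LHS ≠ RHS, this pair disproves the claim.

Answer: Yes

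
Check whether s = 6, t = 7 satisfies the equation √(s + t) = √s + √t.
Fails

Substituting s = 6, t = 7:

LHS = √(6 + 7) = √(13) ≈ 3.606
RHS = √6 + √7 = √(6) + √(7) ≈ 5.095

LHS ≠ RHS, so the equation does not hold at this point.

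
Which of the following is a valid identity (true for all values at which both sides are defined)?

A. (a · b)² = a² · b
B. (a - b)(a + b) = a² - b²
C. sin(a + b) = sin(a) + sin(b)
B

A: fails at (3, 3) — LHS = 81, RHS = 27.
B: holds — e.g. at (0, 1), both sides equal -1.
C: fails at (2, 2) — LHS = sin(4) ≈ -0.7568, RHS = 2·sin(2) ≈ 1.819.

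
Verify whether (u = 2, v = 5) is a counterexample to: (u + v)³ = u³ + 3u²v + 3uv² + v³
No

Substituting u = 2, v = 5:
LHS = (2 + 5)³ = 343
RHS = 2³ + 3·2²·5 + 3·2·5² + 5³ = 343

The sides agree, so this pair does not disprove the claim.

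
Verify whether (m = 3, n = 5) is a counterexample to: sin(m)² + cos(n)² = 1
Yes

Substituting m = 3, n = 5:
LHS = sin(3)² + cos(5)² ≈ 0.1004
RHS = 1

Since LHS ≠ RHS, this pair disproves the claim.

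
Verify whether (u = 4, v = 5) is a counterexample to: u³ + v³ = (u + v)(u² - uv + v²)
No

Substituting u = 4, v = 5:
LHS = 4³ + 5³ = 189
RHS = (4 + 5)(4² - 4·5 + 5²) = 189

The sides agree, so this pair does not disprove the claim.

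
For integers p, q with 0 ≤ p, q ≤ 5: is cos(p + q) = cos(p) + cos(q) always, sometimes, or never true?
Never true

The claim fails for every pair in the range. For instance at (p, q) = (1, 1): LHS = cos(2) ≈ -0.4161, RHS = 2·cos(1) ≈ 1.081.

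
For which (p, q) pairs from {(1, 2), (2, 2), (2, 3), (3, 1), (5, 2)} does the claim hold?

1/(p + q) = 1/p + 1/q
None

Testing each pair:
(1, 2): LHS = 1/3, RHS = 3/2 → fails
(2, 2): LHS = 1/4, RHS = 1 → fails
(2, 3): LHS = 1/5, RHS = 5/6 → fails
(3, 1): LHS = 1/4, RHS = 4/3 → fails
(5, 2): LHS = 1/7, RHS = 7/10 → fails

No pair satisfies the claim.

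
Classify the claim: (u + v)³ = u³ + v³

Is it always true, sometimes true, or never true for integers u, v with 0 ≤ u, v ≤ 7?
Sometimes true

It holds at (u, v) = (2, 0) (both sides equal 8), but fails at (u, v) = (4, 1) (LHS = 125, RHS = 65).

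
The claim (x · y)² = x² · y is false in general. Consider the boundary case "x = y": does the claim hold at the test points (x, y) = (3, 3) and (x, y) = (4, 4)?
At (3, 3): LHS = 81 ≠ RHS = 27
At (4, 4): LHS = 256 ≠ RHS = 64

Answer: No, fails at both test points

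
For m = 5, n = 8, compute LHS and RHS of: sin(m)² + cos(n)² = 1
LHS = sin(5)² + cos(8)² ≈ 0.9407
RHS = 1

LHS ≠ RHS (they differ by about 0.05929), so the equation does not hold here.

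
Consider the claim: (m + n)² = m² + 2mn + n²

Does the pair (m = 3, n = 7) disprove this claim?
No

Substituting m = 3, n = 7:
LHS = (3 + 7)² = 100
RHS = 3² + 2·3·7 + 7² = 100

The sides agree, so this pair does not disprove the claim.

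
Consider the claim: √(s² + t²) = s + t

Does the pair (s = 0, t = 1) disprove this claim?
No

Substituting s = 0, t = 1:
LHS = √(0² + 1²) = 1
RHS = 0 + 1 = 1

The sides agree, so this pair does not disprove the claim.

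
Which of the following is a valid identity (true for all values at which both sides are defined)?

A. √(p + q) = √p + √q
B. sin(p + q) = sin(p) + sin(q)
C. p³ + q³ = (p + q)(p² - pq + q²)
C

A: fails at (6, 7) — LHS = √(13) ≈ 3.606, RHS = √(6) + √(7) ≈ 5.095.
B: fails at (4, 6) — LHS = sin(10) ≈ -0.544, RHS = sin(4) + sin(6) ≈ -1.036.
C: holds — e.g. at (2, 2), both sides equal 16.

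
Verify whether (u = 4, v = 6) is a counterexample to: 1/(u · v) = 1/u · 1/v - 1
Substituting u = 4, v = 6:
LHS = 1/(4 · 6) = 1/24
RHS = 1/4 · 1/6 - 1 = -23/24

Since LHS ≠ RHS, this pair disproves the claim.

Answer: Yes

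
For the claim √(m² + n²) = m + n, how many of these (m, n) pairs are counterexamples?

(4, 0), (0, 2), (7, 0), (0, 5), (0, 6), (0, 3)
0

Testing each pair:
(4, 0): LHS = 4, RHS = 4 → satisfies claim
(0, 2): LHS = 2, RHS = 2 → satisfies claim
(7, 0): LHS = 7, RHS = 7 → satisfies claim
(0, 5): LHS = 5, RHS = 5 → satisfies claim
(0, 6): LHS = 6, RHS = 6 → satisfies claim
(0, 3): LHS = 3, RHS = 3 → satisfies claim

That makes 0 counterexamples.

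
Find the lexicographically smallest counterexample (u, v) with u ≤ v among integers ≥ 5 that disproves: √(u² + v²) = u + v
Substituting (5, 5) into the claim:
LHS = √(5² + 5²) = 5·√(2) ≈ 7.071
RHS = 5 + 5 = 10

Since LHS ≠ RHS, this pair disproves the claim, and no lexicographically smaller pair (u ≤ v, integers ≥ 5) does.

For instance (6, 7) is also a counterexample (LHS = √(85) ≈ 9.22, RHS = 13), but it's lexicographically larger.

Answer: (u, v) = (5, 5)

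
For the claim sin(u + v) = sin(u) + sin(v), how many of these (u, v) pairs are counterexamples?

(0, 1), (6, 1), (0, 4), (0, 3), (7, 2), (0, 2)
Testing each pair:
(0, 1): LHS = sin(1) ≈ 0.8415, RHS = sin(1) ≈ 0.8415 → satisfies claim
(6, 1): LHS = sin(7) ≈ 0.657, RHS = sin(6) + sin(1) ≈ 0.5621 → counterexample
(0, 4): LHS = sin(4) ≈ -0.7568, RHS = sin(4) ≈ -0.7568 → satisfies claim
(0, 3): LHS = sin(3) ≈ 0.1411, RHS = sin(3) ≈ 0.1411 → satisfies claim
(7, 2): LHS = sin(9) ≈ 0.4121, RHS = sin(7) + sin(2) ≈ 1.566 → counterexample
(0, 2): LHS = sin(2) ≈ 0.9093, RHS = sin(2) ≈ 0.9093 → satisfies claim

That makes 2 counterexamples.

Answer: 2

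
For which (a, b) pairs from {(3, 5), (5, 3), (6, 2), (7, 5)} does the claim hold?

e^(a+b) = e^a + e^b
Testing each pair:
(3, 5): LHS = e^8 ≈ 2981, RHS = e^3 + e^5 ≈ 168.5 → fails
(5, 3): LHS = e^8 ≈ 2981, RHS = e^3 + e^5 ≈ 168.5 → fails
(6, 2): LHS = e^8 ≈ 2981, RHS = e^2 + e^6 ≈ 410.8 → fails
(7, 5): LHS = e^12 ≈ 162754.8, RHS = e^5 + e^7 ≈ 1245 → fails

No pair satisfies the claim.

Answer: None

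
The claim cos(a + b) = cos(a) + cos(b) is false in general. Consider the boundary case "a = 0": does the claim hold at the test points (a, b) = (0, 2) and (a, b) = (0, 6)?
No, fails at both test points

At (0, 2): LHS = cos(2) ≈ -0.4161 ≠ RHS = cos(2) + 1 ≈ 0.5839
At (0, 6): LHS = cos(6) ≈ 0.9602 ≠ RHS = cos(6) + 1 ≈ 1.96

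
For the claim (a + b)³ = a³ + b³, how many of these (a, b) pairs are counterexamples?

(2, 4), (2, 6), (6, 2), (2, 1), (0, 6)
Testing each pair:
(2, 4): LHS = 216, RHS = 72 → counterexample
(2, 6): LHS = 512, RHS = 224 → counterexample
(6, 2): LHS = 512, RHS = 224 → counterexample
(2, 1): LHS = 27, RHS = 9 → counterexample
(0, 6): LHS = 216, RHS = 216 → satisfies claim

That makes 4 counterexamples.

Answer: 4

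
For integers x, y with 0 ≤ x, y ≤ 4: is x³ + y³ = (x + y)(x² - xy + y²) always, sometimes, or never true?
The identity holds for every pair in the range. For instance at (x, y) = (0, 2): both sides equal 8.

Answer: Always true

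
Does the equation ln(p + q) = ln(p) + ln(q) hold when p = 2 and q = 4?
Fails

Substituting p = 2, q = 4:

LHS = ln(2 + 4) = ln(6) ≈ 1.792
RHS = ln(2) + ln(4) ≈ 2.079

LHS ≠ RHS, so the equation does not hold at this point.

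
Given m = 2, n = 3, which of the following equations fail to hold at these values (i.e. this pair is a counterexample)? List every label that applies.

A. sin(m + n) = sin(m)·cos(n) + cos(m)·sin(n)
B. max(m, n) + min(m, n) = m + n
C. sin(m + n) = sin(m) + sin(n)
C

Evaluating each claim at the given values:
A. LHS = sin(5) ≈ -0.9589, RHS = sin(2)·cos(3) + sin(3)·cos(2) ≈ -0.9589 → holds here (LHS = RHS)
B. LHS = 5, RHS = 5 → holds here (LHS = RHS)
C. LHS = sin(5) ≈ -0.9589, RHS = sin(3) + sin(2) ≈ 1.05 → fails here (LHS ≠ RHS)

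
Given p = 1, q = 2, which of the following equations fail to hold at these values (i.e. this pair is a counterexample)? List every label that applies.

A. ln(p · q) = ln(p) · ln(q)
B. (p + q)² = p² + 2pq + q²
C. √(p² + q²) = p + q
A, C

Evaluating each claim at the given values:
A. LHS = ln(2) ≈ 0.6931, RHS = 0 → fails here (LHS ≠ RHS)
B. LHS = 9, RHS = 9 → holds here (LHS = RHS)
C. LHS = √(5) ≈ 2.236, RHS = 3 → fails here (LHS ≠ RHS)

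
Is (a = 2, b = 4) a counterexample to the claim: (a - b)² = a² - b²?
Yes

Substituting a = 2, b = 4:
LHS = (2 - 4)² = 4
RHS = 2² - 4² = -12

Since LHS ≠ RHS, this pair disproves the claim.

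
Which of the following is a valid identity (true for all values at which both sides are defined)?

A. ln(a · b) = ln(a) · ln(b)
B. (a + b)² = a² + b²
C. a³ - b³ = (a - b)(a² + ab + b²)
A: fails at (4, 4) — LHS = ln(16) ≈ 2.773, RHS = ln(4)² ≈ 1.922.
B: fails at (2, 3) — LHS = 25, RHS = 13.
C: holds — e.g. at (6, 7), both sides equal -127.

Answer: C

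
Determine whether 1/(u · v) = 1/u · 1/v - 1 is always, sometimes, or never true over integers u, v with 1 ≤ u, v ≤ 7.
Never true

The claim fails for every pair in the range. For instance at (u, v) = (7, 1): LHS = 1/7, RHS = -6/7.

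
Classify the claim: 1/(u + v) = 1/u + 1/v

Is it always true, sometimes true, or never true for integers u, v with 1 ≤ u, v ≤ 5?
Never true

The claim fails for every pair in the range. For instance at (u, v) = (4, 1): LHS = 1/5, RHS = 5/4.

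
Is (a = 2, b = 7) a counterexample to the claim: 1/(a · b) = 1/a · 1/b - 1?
Substituting a = 2, b = 7:
LHS = 1/(2 · 7) = 1/14
RHS = 1/2 · 1/7 - 1 = -13/14

Since LHS ≠ RHS, this pair disproves the claim.

Answer: Yes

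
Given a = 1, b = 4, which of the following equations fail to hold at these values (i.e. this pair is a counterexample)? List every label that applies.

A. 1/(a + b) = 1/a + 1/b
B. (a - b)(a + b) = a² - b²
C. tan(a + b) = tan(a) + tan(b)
Evaluating each claim at the given values:
A. LHS = 1/5, RHS = 5/4 → fails here (LHS ≠ RHS)
B. LHS = -15, RHS = -15 → holds here (LHS = RHS)
C. LHS = tan(5) ≈ -3.381, RHS = tan(4) + tan(1) ≈ 2.715 → fails here (LHS ≠ RHS)

Answer: A, C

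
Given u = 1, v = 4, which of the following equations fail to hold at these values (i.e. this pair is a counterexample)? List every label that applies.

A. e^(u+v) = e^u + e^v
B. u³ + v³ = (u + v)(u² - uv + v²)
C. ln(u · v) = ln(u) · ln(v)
A, C

Evaluating each claim at the given values:
A. LHS = e^5 ≈ 148.4, RHS = e + e^4 ≈ 57.32 → fails here (LHS ≠ RHS)
B. LHS = 65, RHS = 65 → holds here (LHS = RHS)
C. LHS = ln(4) ≈ 1.386, RHS = 0 → fails here (LHS ≠ RHS)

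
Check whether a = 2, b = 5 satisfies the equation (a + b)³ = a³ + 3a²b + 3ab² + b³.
Substituting a = 2, b = 5:

LHS = (2 + 5)³ = 343
RHS = 2³ + 3·2²·5 + 3·2·5² + 5³ = 343

LHS = RHS, so the equation holds at this point.

Answer: Holds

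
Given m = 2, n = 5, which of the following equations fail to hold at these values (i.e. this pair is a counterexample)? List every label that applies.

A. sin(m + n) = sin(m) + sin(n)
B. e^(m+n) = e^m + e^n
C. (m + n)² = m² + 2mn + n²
Evaluating each claim at the given values:
A. LHS = sin(7) ≈ 0.657, RHS = sin(5) + sin(2) ≈ -0.04963 → fails here (LHS ≠ RHS)
B. LHS = e^7 ≈ 1097, RHS = e^2 + e^5 ≈ 155.8 → fails here (LHS ≠ RHS)
C. LHS = 49, RHS = 49 → holds here (LHS = RHS)

Answer: A, B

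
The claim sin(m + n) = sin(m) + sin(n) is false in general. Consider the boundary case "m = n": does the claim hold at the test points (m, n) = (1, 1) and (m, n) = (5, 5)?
At (1, 1): LHS = sin(2) ≈ 0.9093 ≠ RHS = 2·sin(1) ≈ 1.683
At (5, 5): LHS = sin(10) ≈ -0.544 ≠ RHS = 2·sin(5) ≈ -1.918

Answer: No, fails at both test points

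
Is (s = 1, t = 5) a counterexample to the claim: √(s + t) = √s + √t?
Substituting s = 1, t = 5:
LHS = √(1 + 5) = √(6) ≈ 2.449
RHS = √1 + √5 = 1 + √(5) ≈ 3.236

Since LHS ≠ RHS, this pair disproves the claim.

Answer: Yes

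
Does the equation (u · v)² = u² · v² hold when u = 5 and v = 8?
Holds

Substituting u = 5, v = 8:

LHS = (5 · 8)² = 1600
RHS = 5² · 8² = 1600

LHS = RHS, so the equation holds at this point.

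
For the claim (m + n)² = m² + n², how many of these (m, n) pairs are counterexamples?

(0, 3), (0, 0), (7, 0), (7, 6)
Testing each pair:
(0, 3): LHS = 9, RHS = 9 → satisfies claim
(0, 0): LHS = 0, RHS = 0 → satisfies claim
(7, 0): LHS = 49, RHS = 49 → satisfies claim
(7, 6): LHS = 169, RHS = 85 → counterexample

That makes 1 counterexample.

Answer: 1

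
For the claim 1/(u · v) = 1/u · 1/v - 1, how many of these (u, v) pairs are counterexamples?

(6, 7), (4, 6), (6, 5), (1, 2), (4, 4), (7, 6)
6

Testing each pair:
(6, 7): LHS = 1/42, RHS = -41/42 → counterexample
(4, 6): LHS = 1/24, RHS = -23/24 → counterexample
(6, 5): LHS = 1/30, RHS = -29/30 → counterexample
(1, 2): LHS = 1/2, RHS = -1/2 → counterexample
(4, 4): LHS = 1/16, RHS = -15/16 → counterexample
(7, 6): LHS = 1/42, RHS = -41/42 → counterexample

That makes 6 counterexamples.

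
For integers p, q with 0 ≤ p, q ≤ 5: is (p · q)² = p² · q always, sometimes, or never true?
It holds at (p, q) = (1, 0) (both sides equal 0), but fails at (p, q) = (2, 3) (LHS = 36, RHS = 12).

Answer: Sometimes true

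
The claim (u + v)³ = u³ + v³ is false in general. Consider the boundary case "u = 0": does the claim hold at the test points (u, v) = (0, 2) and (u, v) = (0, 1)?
At (0, 2): LHS = 8, RHS = 8 → equal
At (0, 1): LHS = 1, RHS = 1 → equal

So the claim does hold at both of these boundary points, even though it is not an identity.

Answer: Yes, holds at both test points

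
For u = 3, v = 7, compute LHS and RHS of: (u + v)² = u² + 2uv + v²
LHS = (3 + 7)² = 100
RHS = 3² + 2·3·7 + 7² = 100

LHS = RHS: the two sides agree.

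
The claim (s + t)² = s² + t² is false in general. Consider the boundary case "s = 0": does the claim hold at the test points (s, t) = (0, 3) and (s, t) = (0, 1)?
Yes, holds at both test points

At (0, 3): LHS = 9, RHS = 9 → equal
At (0, 1): LHS = 1, RHS = 1 → equal

So the claim does hold at both of these boundary points, even though it is not an identity.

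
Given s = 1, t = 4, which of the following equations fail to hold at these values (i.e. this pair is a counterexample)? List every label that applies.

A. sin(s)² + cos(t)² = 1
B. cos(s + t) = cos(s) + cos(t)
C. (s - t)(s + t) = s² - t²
Evaluating each claim at the given values:
A. LHS = cos(4)² + sin(1)² ≈ 1.135, RHS = 1 → fails here (LHS ≠ RHS)
B. LHS = cos(5) ≈ 0.2837, RHS = cos(4) + cos(1) ≈ -0.1133 → fails here (LHS ≠ RHS)
C. LHS = -15, RHS = -15 → holds here (LHS = RHS)

Answer: A, B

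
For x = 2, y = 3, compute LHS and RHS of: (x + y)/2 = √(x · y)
LHS = (2 + 3)/2 = 5/2
RHS = √(2 · 3) = √(6) ≈ 2.449

LHS ≠ RHS (they differ by about 0.05051), so the equation does not hold here.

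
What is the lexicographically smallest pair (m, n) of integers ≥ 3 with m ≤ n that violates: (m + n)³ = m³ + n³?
(m, n) = (3, 3)

Substituting (3, 3) into the claim:
LHS = (3 + 3)³ = 216
RHS = 3³ + 3³ = 54

Since LHS ≠ RHS, this pair disproves the claim, and no lexicographically smaller pair (m ≤ n, integers ≥ 3) does.

For instance (10, 10) is also a counterexample (LHS = 8000, RHS = 2000), but it's lexicographically larger.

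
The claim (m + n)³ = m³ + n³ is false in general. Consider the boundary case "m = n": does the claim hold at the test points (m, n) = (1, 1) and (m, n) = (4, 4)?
No, fails at both test points

At (1, 1): LHS = 8 ≠ RHS = 2
At (4, 4): LHS = 512 ≠ RHS = 128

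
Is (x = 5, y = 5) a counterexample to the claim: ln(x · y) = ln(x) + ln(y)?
Substituting x = 5, y = 5:
LHS = ln(5 · 5) = ln(25) ≈ 3.219
RHS = ln(5) + ln(5) = 2·ln(5) ≈ 3.219

The sides agree, so this pair does not disprove the claim.

Answer: No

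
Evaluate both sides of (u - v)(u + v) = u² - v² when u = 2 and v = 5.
LHS = (2 - 5)(2 + 5) = -21
RHS = 2² - 5² = -21

LHS = RHS: the two sides agree.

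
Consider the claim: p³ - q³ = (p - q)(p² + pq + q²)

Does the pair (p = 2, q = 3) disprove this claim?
No

Substituting p = 2, q = 3:
LHS = 2³ - 3³ = -19
RHS = (2 - 3)(2² + 2·3 + 3²) = -19

The sides agree, so this pair does not disprove the claim.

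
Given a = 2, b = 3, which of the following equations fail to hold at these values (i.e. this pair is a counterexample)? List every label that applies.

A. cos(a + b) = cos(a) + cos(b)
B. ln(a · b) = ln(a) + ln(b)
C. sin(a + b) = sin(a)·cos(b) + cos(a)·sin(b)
Evaluating each claim at the given values:
A. LHS = cos(5) ≈ 0.2837, RHS = cos(3) + cos(2) ≈ -1.406 → fails here (LHS ≠ RHS)
B. LHS = ln(6) ≈ 1.792, RHS = ln(2) + ln(3) ≈ 1.792 → holds here (LHS = RHS)
C. LHS = sin(5) ≈ -0.9589, RHS = sin(2)·cos(3) + sin(3)·cos(2) ≈ -0.9589 → holds here (LHS = RHS)

Answer: A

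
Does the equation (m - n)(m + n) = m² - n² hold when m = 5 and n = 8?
Substituting m = 5, n = 8:

LHS = (5 - 8)(5 + 8) = -39
RHS = 5² - 8² = -39

LHS = RHS, so the equation holds at this point.

Answer: Holds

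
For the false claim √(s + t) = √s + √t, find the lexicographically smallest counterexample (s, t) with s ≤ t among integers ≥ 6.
Substituting (6, 6) into the claim:
LHS = √(6 + 6) = 2·√(3) ≈ 3.464
RHS = √6 + √6 = 2·√(6) ≈ 4.899

Since LHS ≠ RHS, this pair disproves the claim, and no lexicographically smaller pair (s ≤ t, integers ≥ 6) does.

For instance (9, 12) is also a counterexample (LHS = √(21) ≈ 4.583, RHS = 3 + 2·√(3) ≈ 6.464), but it's lexicographically larger.

Answer: (s, t) = (6, 6)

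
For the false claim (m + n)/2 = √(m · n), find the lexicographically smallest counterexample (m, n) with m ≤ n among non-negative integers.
(m, n) = (0, 1)

At (0, 0): both sides equal 0, so it holds there.

Substituting (0, 1) into the claim:
LHS = (0 + 1)/2 = 1/2
RHS = √(0 · 1) = 0

Since LHS ≠ RHS, this pair disproves the claim, and no lexicographically smaller pair (m ≤ n, non-negative integers) does.

For instance (6, 7) is also a counterexample (LHS = 13/2, RHS = √(42) ≈ 6.481), but it's lexicographically larger.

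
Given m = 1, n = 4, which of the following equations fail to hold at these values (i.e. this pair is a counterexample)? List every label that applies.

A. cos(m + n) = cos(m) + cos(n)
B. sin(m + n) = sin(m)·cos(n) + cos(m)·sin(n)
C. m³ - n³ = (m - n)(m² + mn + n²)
A

Evaluating each claim at the given values:
A. LHS = cos(5) ≈ 0.2837, RHS = cos(4) + cos(1) ≈ -0.1133 → fails here (LHS ≠ RHS)
B. LHS = sin(5) ≈ -0.9589, RHS = sin(1)·cos(4) + sin(4)·cos(1) ≈ -0.9589 → holds here (LHS = RHS)
C. LHS = -63, RHS = -63 → holds here (LHS = RHS)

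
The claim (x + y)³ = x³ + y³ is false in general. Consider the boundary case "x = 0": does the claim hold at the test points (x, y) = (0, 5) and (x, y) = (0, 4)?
Yes, holds at both test points

At (0, 5): LHS = 125, RHS = 125 → equal
At (0, 4): LHS = 64, RHS = 64 → equal

So the claim does hold at both of these boundary points, even though it is not an identity.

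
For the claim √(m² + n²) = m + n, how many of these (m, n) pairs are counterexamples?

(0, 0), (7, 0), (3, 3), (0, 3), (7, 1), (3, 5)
Testing each pair:
(0, 0): LHS = 0, RHS = 0 → satisfies claim
(7, 0): LHS = 7, RHS = 7 → satisfies claim
(3, 3): LHS = 3·√(2) ≈ 4.243, RHS = 6 → counterexample
(0, 3): LHS = 3, RHS = 3 → satisfies claim
(7, 1): LHS = 5·√(2) ≈ 7.071, RHS = 8 → counterexample
(3, 5): LHS = √(34) ≈ 5.831, RHS = 8 → counterexample

That makes 3 counterexamples.

Answer: 3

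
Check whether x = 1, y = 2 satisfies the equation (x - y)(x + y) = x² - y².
Substituting x = 1, y = 2:

LHS = (1 - 2)(1 + 2) = -3
RHS = 1² - 2² = -3

LHS = RHS, so the equation holds at this point.

Answer: Holds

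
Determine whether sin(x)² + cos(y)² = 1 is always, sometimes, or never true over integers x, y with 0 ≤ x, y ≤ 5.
Sometimes true

It holds at (x, y) = (0, 0) (both sides equal 1), but fails at (x, y) = (1, 0) (LHS = sin(1)² + 1 ≈ 1.708, RHS = 1).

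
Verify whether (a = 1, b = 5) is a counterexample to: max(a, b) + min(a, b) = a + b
Substituting a = 1, b = 5:
LHS = max(1, 5) + min(1, 5) = 6
RHS = 1 + 5 = 6

The sides agree, so this pair does not disprove the claim.

Answer: No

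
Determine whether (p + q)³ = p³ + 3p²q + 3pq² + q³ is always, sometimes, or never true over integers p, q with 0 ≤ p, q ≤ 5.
Always true

The identity holds for every pair in the range. For instance at (p, q) = (1, 5): both sides equal 216.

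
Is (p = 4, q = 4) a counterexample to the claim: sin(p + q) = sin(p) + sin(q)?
Yes

Substituting p = 4, q = 4:
LHS = sin(4 + 4) = sin(8) ≈ 0.9894
RHS = sin(4) + sin(4) = 2·sin(4) ≈ -1.514

Since LHS ≠ RHS, this pair disproves the claim.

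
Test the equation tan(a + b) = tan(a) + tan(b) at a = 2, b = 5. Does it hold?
Fails

Substituting a = 2, b = 5:

LHS = tan(2 + 5) = tan(7) ≈ 0.8714
RHS = tan(2) + tan(5) ≈ -5.566

LHS ≠ RHS, so the equation does not hold at this point.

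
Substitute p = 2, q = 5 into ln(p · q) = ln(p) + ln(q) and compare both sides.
LHS = ln(2 · 5) = ln(10) ≈ 2.303
RHS = ln(2) + ln(5) ≈ 2.303

LHS = RHS: the two sides agree.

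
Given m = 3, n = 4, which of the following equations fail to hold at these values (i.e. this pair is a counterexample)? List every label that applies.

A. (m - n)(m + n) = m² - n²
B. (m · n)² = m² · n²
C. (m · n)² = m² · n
C

Evaluating each claim at the given values:
A. LHS = -7, RHS = -7 → holds here (LHS = RHS)
B. LHS = 144, RHS = 144 → holds here (LHS = RHS)
C. LHS = 144, RHS = 36 → fails here (LHS ≠ RHS)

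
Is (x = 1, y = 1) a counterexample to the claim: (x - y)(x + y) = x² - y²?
Substituting x = 1, y = 1:
LHS = (1 - 1)(1 + 1) = 0
RHS = 1² - 1² = 0

The sides agree, so this pair does not disprove the claim.

Answer: No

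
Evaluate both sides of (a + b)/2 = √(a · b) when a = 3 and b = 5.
LHS = (3 + 5)/2 = 4
RHS = √(3 · 5) = √(15) ≈ 3.873

LHS ≠ RHS (they differ by about 0.127), so the equation does not hold here.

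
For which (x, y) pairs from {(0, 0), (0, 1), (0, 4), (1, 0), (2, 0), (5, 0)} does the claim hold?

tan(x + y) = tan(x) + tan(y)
Testing each pair:
(0, 0): LHS = 0, RHS = 0 → holds
(0, 1): LHS = tan(1) ≈ 1.557, RHS = tan(1) ≈ 1.557 → holds
(0, 4): LHS = tan(4) ≈ 1.158, RHS = tan(4) ≈ 1.158 → holds
(1, 0): LHS = tan(1) ≈ 1.557, RHS = tan(1) ≈ 1.557 → holds
(2, 0): LHS = tan(2) ≈ -2.185, RHS = tan(2) ≈ -2.185 → holds
(5, 0): LHS = tan(5) ≈ -3.381, RHS = tan(5) ≈ -3.381 → holds

Every pair satisfies the claim.

Answer: All pairs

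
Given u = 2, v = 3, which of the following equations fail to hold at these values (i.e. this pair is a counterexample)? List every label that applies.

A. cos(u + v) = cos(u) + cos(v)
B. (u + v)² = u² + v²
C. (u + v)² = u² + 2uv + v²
Evaluating each claim at the given values:
A. LHS = cos(5) ≈ 0.2837, RHS = cos(3) + cos(2) ≈ -1.406 → fails here (LHS ≠ RHS)
B. LHS = 25, RHS = 13 → fails here (LHS ≠ RHS)
C. LHS = 25, RHS = 25 → holds here (LHS = RHS)

Answer: A, B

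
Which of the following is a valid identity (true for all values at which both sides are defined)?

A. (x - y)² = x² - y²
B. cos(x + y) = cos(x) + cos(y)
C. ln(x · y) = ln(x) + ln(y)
A: fails at (2, 4) — LHS = 4, RHS = -12.
B: fails at (4, 4) — LHS = cos(8) ≈ -0.1455, RHS = 2·cos(4) ≈ -1.307.
C: holds — e.g. at (2, 5), both sides equal ln(10) ≈ 2.303.

Answer: C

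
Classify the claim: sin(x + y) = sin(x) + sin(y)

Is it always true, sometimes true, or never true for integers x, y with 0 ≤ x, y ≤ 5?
It holds at (x, y) = (0, 5) (both sides equal sin(5) ≈ -0.9589), but fails at (x, y) = (4, 4) (LHS = sin(8) ≈ 0.9894, RHS = 2·sin(4) ≈ -1.514).

Answer: Sometimes true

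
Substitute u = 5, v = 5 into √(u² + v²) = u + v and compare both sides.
LHS = √(5² + 5²) = 5·√(2) ≈ 7.071
RHS = 5 + 5 = 10

LHS ≠ RHS (they differ by about 2.929), so the equation does not hold here.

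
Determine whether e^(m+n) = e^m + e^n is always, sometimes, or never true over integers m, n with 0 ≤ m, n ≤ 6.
Never true

The claim fails for every pair in the range. For instance at (m, n) = (3, 1): LHS = e^4 ≈ 54.6, RHS = e + e^3 ≈ 22.8.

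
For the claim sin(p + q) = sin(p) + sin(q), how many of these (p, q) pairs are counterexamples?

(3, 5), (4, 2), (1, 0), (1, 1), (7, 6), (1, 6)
Testing each pair:
(3, 5): LHS = sin(8) ≈ 0.9894, RHS = sin(5) + sin(3) ≈ -0.8178 → counterexample
(4, 2): LHS = sin(6) ≈ -0.2794, RHS = sin(4) + sin(2) ≈ 0.1525 → counterexample
(1, 0): LHS = sin(1) ≈ 0.8415, RHS = sin(1) ≈ 0.8415 → satisfies claim
(1, 1): LHS = sin(2) ≈ 0.9093, RHS = 2·sin(1) ≈ 1.683 → counterexample
(7, 6): LHS = sin(13) ≈ 0.4202, RHS = sin(6) + sin(7) ≈ 0.3776 → counterexample
(1, 6): LHS = sin(7) ≈ 0.657, RHS = sin(6) + sin(1) ≈ 0.5621 → counterexample

That makes 5 counterexamples.

Answer: 5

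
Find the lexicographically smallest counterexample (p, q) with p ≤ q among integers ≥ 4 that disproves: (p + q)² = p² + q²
Substituting (4, 4) into the claim:
LHS = (4 + 4)² = 64
RHS = 4² + 4² = 32

Since LHS ≠ RHS, this pair disproves the claim, and no lexicographically smaller pair (p ≤ q, integers ≥ 4) does.

For instance (7, 7) is also a counterexample (LHS = 196, RHS = 98), but it's lexicographically larger.

Answer: (p, q) = (4, 4)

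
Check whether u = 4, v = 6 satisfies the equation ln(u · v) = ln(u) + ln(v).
Holds

Substituting u = 4, v = 6:

LHS = ln(4 · 6) = ln(24) ≈ 3.178
RHS = ln(4) + ln(6) ≈ 3.178

LHS = RHS, so the equation holds at this point.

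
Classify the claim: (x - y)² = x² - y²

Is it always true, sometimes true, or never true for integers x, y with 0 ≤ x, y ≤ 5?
It holds at (x, y) = (3, 0) (both sides equal 9), but fails at (x, y) = (1, 3) (LHS = 4, RHS = -8).

Answer: Sometimes true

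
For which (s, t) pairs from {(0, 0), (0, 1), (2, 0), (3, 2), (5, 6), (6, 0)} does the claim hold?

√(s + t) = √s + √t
(0, 0), (0, 1), (2, 0), (6, 0)

Testing each pair:
(0, 0): LHS = 0, RHS = 0 → holds
(0, 1): LHS = 1, RHS = 1 → holds
(2, 0): LHS = √(2) ≈ 1.414, RHS = √(2) ≈ 1.414 → holds
(3, 2): LHS = √(5) ≈ 2.236, RHS = √(2) + √(3) ≈ 3.146 → fails
(5, 6): LHS = √(11) ≈ 3.317, RHS = √(5) + √(6) ≈ 4.686 → fails
(6, 0): LHS = √(6) ≈ 2.449, RHS = √(6) ≈ 2.449 → holds

4 of 6 pairs satisfy the claim.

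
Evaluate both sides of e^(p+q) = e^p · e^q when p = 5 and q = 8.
LHS = e^(5+8) = e^13 ≈ 442413.4
RHS = e^5 · e^8 = e^13 ≈ 442413.4

LHS = RHS: the two sides agree.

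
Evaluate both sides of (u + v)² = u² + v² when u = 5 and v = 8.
LHS = (5 + 8)² = 169
RHS = 5² + 8² = 89

LHS ≠ RHS, so the equation does not hold here.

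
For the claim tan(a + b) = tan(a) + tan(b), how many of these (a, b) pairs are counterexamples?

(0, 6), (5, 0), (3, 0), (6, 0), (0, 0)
0

Testing each pair:
(0, 6): LHS = tan(6) ≈ -0.291, RHS = tan(6) ≈ -0.291 → satisfies claim
(5, 0): LHS = tan(5) ≈ -3.381, RHS = tan(5) ≈ -3.381 → satisfies claim
(3, 0): LHS = tan(3) ≈ -0.1425, RHS = tan(3) ≈ -0.1425 → satisfies claim
(6, 0): LHS = tan(6) ≈ -0.291, RHS = tan(6) ≈ -0.291 → satisfies claim
(0, 0): LHS = 0, RHS = 0 → satisfies claim

That makes 0 counterexamples.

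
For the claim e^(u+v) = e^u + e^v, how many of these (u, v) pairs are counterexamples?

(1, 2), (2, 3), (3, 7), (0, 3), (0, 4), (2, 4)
Testing each pair:
(1, 2): LHS = e^3 ≈ 20.09, RHS = e + e^2 ≈ 10.11 → counterexample
(2, 3): LHS = e^5 ≈ 148.4, RHS = e^2 + e^3 ≈ 27.47 → counterexample
(3, 7): LHS = e^10 ≈ 22026.5, RHS = e^3 + e^7 ≈ 1117 → counterexample
(0, 3): LHS = e^3 ≈ 20.09, RHS = 1 + e^3 ≈ 21.09 → counterexample
(0, 4): LHS = e^4 ≈ 54.6, RHS = 1 + e^4 ≈ 55.6 → counterexample
(2, 4): LHS = e^6 ≈ 403.4, RHS = e^2 + e^4 ≈ 61.99 → counterexample

That makes 6 counterexamples.

Answer: 6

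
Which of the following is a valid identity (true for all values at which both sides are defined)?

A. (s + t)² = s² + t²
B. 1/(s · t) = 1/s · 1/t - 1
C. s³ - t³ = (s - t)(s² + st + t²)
C

A: fails at (5, 5) — LHS = 100, RHS = 50.
B: fails at (5, 5) — LHS = 1/25, RHS = -24/25.
C: holds — e.g. at (1, 3), both sides equal -26.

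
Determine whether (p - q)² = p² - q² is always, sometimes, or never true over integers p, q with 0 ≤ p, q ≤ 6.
Sometimes true

It holds at (p, q) = (3, 0) (both sides equal 9), but fails at (p, q) = (1, 6) (LHS = 25, RHS = -35).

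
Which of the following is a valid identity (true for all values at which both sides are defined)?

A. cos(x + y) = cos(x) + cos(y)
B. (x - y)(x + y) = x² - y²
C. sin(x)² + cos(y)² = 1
B

A: fails at (4, 5) — LHS = cos(9) ≈ -0.9111, RHS = cos(4) + cos(5) ≈ -0.37.
B: holds — e.g. at (5, 8), both sides equal -39.
C: fails at (2, 5) — LHS = cos(5)² + sin(2)² ≈ 0.9073, RHS = 1.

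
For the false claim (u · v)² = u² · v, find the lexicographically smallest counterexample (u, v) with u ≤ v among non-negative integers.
(u, v) = (1, 2)

Substituting (1, 2) into the claim:
LHS = (1 · 2)² = 4
RHS = 1² · 2 = 2

Since LHS ≠ RHS, this pair disproves the claim, and no lexicographically smaller pair (u ≤ v, non-negative integers) does.

For instance (3, 6) is also a counterexample (LHS = 324, RHS = 54), but it's lexicographically larger.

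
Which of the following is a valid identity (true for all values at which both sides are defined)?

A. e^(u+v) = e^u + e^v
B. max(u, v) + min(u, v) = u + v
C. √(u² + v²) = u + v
A: fails at (2, 4) — LHS = e^6 ≈ 403.4, RHS = e^2 + e^4 ≈ 61.99.
B: holds — e.g. at (5, 8), both sides equal 13.
C: fails at (1, 1) — LHS = √(2) ≈ 1.414, RHS = 2.

Answer: B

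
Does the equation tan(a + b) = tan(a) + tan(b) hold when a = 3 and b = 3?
Fails

Substituting a = 3, b = 3:

LHS = tan(3 + 3) = tan(6) ≈ -0.291
RHS = tan(3) + tan(3) = 2·tan(3) ≈ -0.2851

LHS ≠ RHS, so the equation does not hold at this point.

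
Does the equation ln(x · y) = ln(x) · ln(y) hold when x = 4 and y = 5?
Substituting x = 4, y = 5:

LHS = ln(4 · 5) = ln(20) ≈ 2.996
RHS = ln(4) · ln(5) ≈ 2.231

LHS ≠ RHS, so the equation does not hold at this point.

Answer: Fails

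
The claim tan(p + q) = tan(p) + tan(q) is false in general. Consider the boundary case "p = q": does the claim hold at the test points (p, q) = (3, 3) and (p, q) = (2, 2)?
At (3, 3): LHS = tan(6) ≈ -0.291 ≠ RHS = 2·tan(3) ≈ -0.2851
At (2, 2): LHS = tan(4) ≈ 1.158 ≠ RHS = 2·tan(2) ≈ -4.37

Answer: No, fails at both test points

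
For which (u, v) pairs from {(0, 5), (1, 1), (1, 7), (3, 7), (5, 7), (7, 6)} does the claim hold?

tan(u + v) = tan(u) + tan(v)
(0, 5)

Testing each pair:
(0, 5): LHS = tan(5) ≈ -3.381, RHS = tan(5) ≈ -3.381 → holds
(1, 1): LHS = tan(2) ≈ -2.185, RHS = 2·tan(1) ≈ 3.115 → fails
(1, 7): LHS = tan(8) ≈ -6.8, RHS = tan(7) + tan(1) ≈ 2.429 → fails
(3, 7): LHS = tan(10) ≈ 0.6484, RHS = tan(3) + tan(7) ≈ 0.7289 → fails
(5, 7): LHS = tan(12) ≈ -0.6359, RHS = tan(5) + tan(7) ≈ -2.509 → fails
(7, 6): LHS = tan(13) ≈ 0.463, RHS = tan(6) + tan(7) ≈ 0.5804 → fails

1 of 6 pairs satisfies the claim.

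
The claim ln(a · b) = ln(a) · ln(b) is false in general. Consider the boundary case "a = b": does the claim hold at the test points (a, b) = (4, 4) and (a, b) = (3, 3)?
No, fails at both test points

At (4, 4): LHS = ln(16) ≈ 2.773 ≠ RHS = ln(4)² ≈ 1.922
At (3, 3): LHS = ln(9) ≈ 2.197 ≠ RHS = ln(3)² ≈ 1.207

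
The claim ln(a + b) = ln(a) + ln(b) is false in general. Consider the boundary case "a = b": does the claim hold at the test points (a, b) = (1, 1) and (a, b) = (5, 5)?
No, fails at both test points

At (1, 1): LHS = ln(2) ≈ 0.6931 ≠ RHS = 0
At (5, 5): LHS = ln(10) ≈ 2.303 ≠ RHS = 2·ln(5) ≈ 3.219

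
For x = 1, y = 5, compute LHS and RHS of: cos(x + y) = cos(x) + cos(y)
LHS = cos(1 + 5) = cos(6) ≈ 0.9602
RHS = cos(1) + cos(5) ≈ 0.824

LHS ≠ RHS (they differ by about 0.1362), so the equation does not hold here.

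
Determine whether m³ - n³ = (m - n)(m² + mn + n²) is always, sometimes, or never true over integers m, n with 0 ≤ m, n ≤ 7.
The identity holds for every pair in the range. For instance at (m, n) = (0, 3): both sides equal -27.

Answer: Always true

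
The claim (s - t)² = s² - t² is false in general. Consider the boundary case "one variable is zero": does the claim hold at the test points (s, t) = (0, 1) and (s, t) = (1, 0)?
At (0, 1): LHS = 1 ≠ RHS = -1
At (1, 0): LHS = 1, RHS = 1 → equal

Answer: Only at (1, 0)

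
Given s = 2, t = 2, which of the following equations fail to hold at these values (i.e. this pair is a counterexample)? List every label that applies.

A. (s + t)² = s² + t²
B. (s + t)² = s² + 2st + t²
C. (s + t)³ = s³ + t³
A, C

Evaluating each claim at the given values:
A. LHS = 16, RHS = 8 → fails here (LHS ≠ RHS)
B. LHS = 16, RHS = 16 → holds here (LHS = RHS)
C. LHS = 64, RHS = 16 → fails here (LHS ≠ RHS)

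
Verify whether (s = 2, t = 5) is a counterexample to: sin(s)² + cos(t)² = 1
Substituting s = 2, t = 5:
LHS = sin(2)² + cos(5)² ≈ 0.9073
RHS = 1

Since LHS ≠ RHS, this pair disproves the claim.

Answer: Yes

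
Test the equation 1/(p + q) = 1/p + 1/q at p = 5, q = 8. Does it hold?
Substituting p = 5, q = 8:

LHS = 1/(5 + 8) = 1/13
RHS = 1/5 + 1/8 = 13/40

LHS ≠ RHS, so the equation does not hold at this point.

Answer: Fails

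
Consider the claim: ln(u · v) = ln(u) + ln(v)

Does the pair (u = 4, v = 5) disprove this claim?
No

Substituting u = 4, v = 5:
LHS = ln(4 · 5) = ln(20) ≈ 2.996
RHS = ln(4) + ln(5) ≈ 2.996

The sides agree, so this pair does not disprove the claim.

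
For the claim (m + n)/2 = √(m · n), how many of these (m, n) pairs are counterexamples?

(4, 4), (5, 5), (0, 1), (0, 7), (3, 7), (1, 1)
Testing each pair:
(4, 4): LHS = 4, RHS = 4 → satisfies claim
(5, 5): LHS = 5, RHS = 5 → satisfies claim
(0, 1): LHS = 1/2, RHS = 0 → counterexample
(0, 7): LHS = 7/2, RHS = 0 → counterexample
(3, 7): LHS = 5, RHS = √(21) ≈ 4.583 → counterexample
(1, 1): LHS = 1, RHS = 1 → satisfies claim

That makes 3 counterexamples.

Answer: 3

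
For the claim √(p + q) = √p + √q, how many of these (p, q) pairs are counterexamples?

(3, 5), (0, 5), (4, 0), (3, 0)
Testing each pair:
(3, 5): LHS = 2·√(2) ≈ 2.828, RHS = √(3) + √(5) ≈ 3.968 → counterexample
(0, 5): LHS = √(5) ≈ 2.236, RHS = √(5) ≈ 2.236 → satisfies claim
(4, 0): LHS = 2, RHS = 2 → satisfies claim
(3, 0): LHS = √(3) ≈ 1.732, RHS = √(3) ≈ 1.732 → satisfies claim

That makes 1 counterexample.

Answer: 1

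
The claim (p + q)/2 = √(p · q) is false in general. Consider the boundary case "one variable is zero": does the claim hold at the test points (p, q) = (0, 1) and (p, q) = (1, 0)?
At (0, 1): LHS = 1/2 ≠ RHS = 0
At (1, 0): LHS = 1/2 ≠ RHS = 0

Answer: No, fails at both test points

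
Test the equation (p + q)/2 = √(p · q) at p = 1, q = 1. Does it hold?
Holds

Substituting p = 1, q = 1:

LHS = (1 + 1)/2 = 1
RHS = √(1 · 1) = 1

LHS = RHS, so the equation holds at this point.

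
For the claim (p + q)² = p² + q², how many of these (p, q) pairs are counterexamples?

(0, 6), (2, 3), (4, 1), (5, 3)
Testing each pair:
(0, 6): LHS = 36, RHS = 36 → satisfies claim
(2, 3): LHS = 25, RHS = 13 → counterexample
(4, 1): LHS = 25, RHS = 17 → counterexample
(5, 3): LHS = 64, RHS = 34 → counterexample

That makes 3 counterexamples.

Answer: 3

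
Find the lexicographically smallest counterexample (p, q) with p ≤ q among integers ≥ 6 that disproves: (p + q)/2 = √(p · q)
Substituting (6, 7) into the claim:
LHS = (6 + 7)/2 = 13/2
RHS = √(6 · 7) = √(42) ≈ 6.481

Since LHS ≠ RHS, this pair disproves the claim, and no lexicographically smaller pair (p ≤ q, integers ≥ 6) does.

For instance (6, 10) is also a counterexample (LHS = 8, RHS = 2·√(15) ≈ 7.746), but it's lexicographically larger.

Answer: (p, q) = (6, 7)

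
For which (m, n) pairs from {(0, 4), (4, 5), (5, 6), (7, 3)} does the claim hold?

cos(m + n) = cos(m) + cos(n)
Testing each pair:
(0, 4): LHS = cos(4) ≈ -0.6536, RHS = cos(4) + 1 ≈ 0.3464 → fails
(4, 5): LHS = cos(9) ≈ -0.9111, RHS = cos(4) + cos(5) ≈ -0.37 → fails
(5, 6): LHS = cos(11) ≈ 0.004426, RHS = cos(5) + cos(6) ≈ 1.244 → fails
(7, 3): LHS = cos(10) ≈ -0.8391, RHS = cos(3) + cos(7) ≈ -0.2361 → fails

No pair satisfies the claim.

Answer: None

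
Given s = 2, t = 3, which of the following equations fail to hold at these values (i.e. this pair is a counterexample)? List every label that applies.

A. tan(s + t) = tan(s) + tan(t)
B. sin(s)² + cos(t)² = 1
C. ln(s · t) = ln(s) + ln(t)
A, B

Evaluating each claim at the given values:
A. LHS = tan(5) ≈ -3.381, RHS = tan(2) + tan(3) ≈ -2.328 → fails here (LHS ≠ RHS)
B. LHS = sin(2)² + cos(3)² ≈ 1.807, RHS = 1 → fails here (LHS ≠ RHS)
C. LHS = ln(6) ≈ 1.792, RHS = ln(2) + ln(3) ≈ 1.792 → holds here (LHS = RHS)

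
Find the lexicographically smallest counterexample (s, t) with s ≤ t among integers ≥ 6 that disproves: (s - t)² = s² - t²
Substituting (6, 7) into the claim:
LHS = (6 - 7)² = 1
RHS = 6² - 7² = -13

Since LHS ≠ RHS, this pair disproves the claim, and no lexicographically smaller pair (s ≤ t, integers ≥ 6) does.

For instance (7, 10) is also a counterexample (LHS = 9, RHS = -51), but it's lexicographically larger.

Answer: (s, t) = (6, 7)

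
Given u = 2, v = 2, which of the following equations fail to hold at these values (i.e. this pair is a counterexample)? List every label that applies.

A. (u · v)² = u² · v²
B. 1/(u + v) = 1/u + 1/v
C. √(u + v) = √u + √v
Evaluating each claim at the given values:
A. LHS = 16, RHS = 16 → holds here (LHS = RHS)
B. LHS = 1/4, RHS = 1 → fails here (LHS ≠ RHS)
C. LHS = 2, RHS = 2·√(2) ≈ 2.828 → fails here (LHS ≠ RHS)

Answer: B, C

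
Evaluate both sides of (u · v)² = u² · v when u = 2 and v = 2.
LHS = (2 · 2)² = 16
RHS = 2² · 2 = 8

LHS ≠ RHS, so the equation does not hold here.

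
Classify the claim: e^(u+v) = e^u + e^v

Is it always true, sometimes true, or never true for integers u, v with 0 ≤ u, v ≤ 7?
Never true

The claim fails for every pair in the range. For instance at (u, v) = (3, 3): LHS = e^6 ≈ 403.4, RHS = 2·e^3 ≈ 40.17.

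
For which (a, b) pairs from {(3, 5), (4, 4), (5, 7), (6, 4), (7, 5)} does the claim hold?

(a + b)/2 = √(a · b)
(4, 4)

Testing each pair:
(3, 5): LHS = 4, RHS = √(15) ≈ 3.873 → fails
(4, 4): LHS = 4, RHS = 4 → holds
(5, 7): LHS = 6, RHS = √(35) ≈ 5.916 → fails
(6, 4): LHS = 5, RHS = 2·√(6) ≈ 4.899 → fails
(7, 5): LHS = 6, RHS = √(35) ≈ 5.916 → fails

1 of 5 pairs satisfies the claim.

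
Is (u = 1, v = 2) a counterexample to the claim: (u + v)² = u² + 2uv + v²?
Substituting u = 1, v = 2:
LHS = (1 + 2)² = 9
RHS = 1² + 2·1·2 + 2² = 9

The sides agree, so this pair does not disprove the claim.

Answer: No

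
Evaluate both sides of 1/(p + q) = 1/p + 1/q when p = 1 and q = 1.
LHS = 1/(1 + 1) = 1/2
RHS = 1/1 + 1/1 = 2

LHS ≠ RHS, so the equation does not hold here.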